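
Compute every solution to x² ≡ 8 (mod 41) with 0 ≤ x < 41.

7, 34

41 ≡ 1 (mod 4), so we find a root by search.
Trying successive values, 7² = 49 ≡ 8 (mod 41). The other root is 41 − 7 = 34.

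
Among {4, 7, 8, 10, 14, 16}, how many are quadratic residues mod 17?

3

(4/17) = +1 → QR.
(7/17) = -1 → non-residue.
(8/17) = +1 → QR.
(10/17) = -1 → non-residue.
(14/17) = -1 → non-residue.
(16/17) = +1 → QR.
Total quadratic residues among the 6: 3.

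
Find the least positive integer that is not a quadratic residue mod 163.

(2/163) = −1, so 2 is the smallest positive non-residue mod 163.

2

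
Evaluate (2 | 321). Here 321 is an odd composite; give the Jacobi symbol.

Pull out 2: since 321 ≡ 1 (mod 8), (2/321) = +1.
Reached (1/321) = 1. Collecting the sign flips along the way, the symbol is +1.

1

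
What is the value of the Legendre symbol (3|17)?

-1

Reciprocity: 3 ≡ 3 and 17 ≡ 1 (mod 4), so (3/17) = +(17/3).
Reduce top mod 3: now compute (2/3).
Pull out 2: since 3 ≡ 3 (mod 8), (2/3) = -1.
Reached (1/3) = 1. Collecting the sign flips along the way, the symbol is -1.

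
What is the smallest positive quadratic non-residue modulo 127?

(2/127) = +1, so 2 is a residue.
(3/127) = −1, so 3 is the smallest positive non-residue mod 127.

3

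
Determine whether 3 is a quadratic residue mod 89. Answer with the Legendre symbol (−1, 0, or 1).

Reciprocity: 3 ≡ 3 and 89 ≡ 1 (mod 4), so (3/89) = +(89/3).
Reduce top mod 3: now compute (2/3).
Pull out 2: since 3 ≡ 3 (mod 8), (2/3) = -1.
Reached (1/3) = 1. Collecting the sign flips along the way, the symbol is -1.

-1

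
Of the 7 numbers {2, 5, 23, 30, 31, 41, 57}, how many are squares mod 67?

1

(2/67) = -1 → non-residue.
(5/67) = -1 → non-residue.
(23/67) = +1 → QR.
(30/67) = -1 → non-residue.
(31/67) = -1 → non-residue.
(41/67) = -1 → non-residue.
(57/67) = -1 → non-residue.
Total quadratic residues among the 7: 1.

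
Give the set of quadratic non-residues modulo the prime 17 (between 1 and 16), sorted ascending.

3, 5, 6, 7, 10, 11, 12, 14

Square k = 1,…,8 (k and 17−k give the same square):
1²=1, 2²=4, 3²=9, 4²=16, 5²≡8, 6²≡2, 7²≡15, 8²≡13 (mod 17).
The residues are {1, 2, 4, 8, 9, 13, 15, 16}; the non-residues are the remaining 8 nonzero classes.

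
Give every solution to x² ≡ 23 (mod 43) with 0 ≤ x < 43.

18, 25

Since 43 ≡ 3 (mod 4), a square root of 23 is 23^((43+1)/4) = 23^11 mod 43.
Repeated squaring: 23^2≡13, 23^4≡40, 23^8≡9 (mod 43).
23^11 = 23^(8+2+1) ≡ 25 (mod 43).
Check: 25² = 625 ≡ 23 (mod 43). The two roots are 18 and 25.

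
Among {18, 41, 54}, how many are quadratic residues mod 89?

1

(18/89) = +1 → QR.
(41/89) = -1 → non-residue.
(54/89) = -1 → non-residue.
Total quadratic residues among the 3: 1.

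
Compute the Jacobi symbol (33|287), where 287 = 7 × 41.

Reciprocity: 33 ≡ 1 and 287 ≡ 3 (mod 4), so (33/287) = +(287/33).
Reduce top mod 33: now compute (23/33).
Reciprocity: 23 ≡ 3 and 33 ≡ 1 (mod 4), so (23/33) = +(33/23).
Reduce top mod 23: now compute (10/23).
Pull out 2: since 23 ≡ 7 (mod 8), (2/23) = +1.
Reciprocity: 5 ≡ 1 and 23 ≡ 3 (mod 4), so (5/23) = +(23/5).
Reduce top mod 5: now compute (3/5).
Reciprocity: 3 ≡ 3 and 5 ≡ 1 (mod 4), so (3/5) = +(5/3).
Reduce top mod 3: now compute (2/3).
Pull out 2: since 3 ≡ 3 (mod 8), (2/3) = -1.
Reached (1/3) = 1. Collecting the sign flips along the way, the symbol is -1.

-1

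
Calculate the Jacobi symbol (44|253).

Pull out 2^2: since 253 ≡ 5 (mod 8), (2/253) = -1, so (2/253)^2 = +1.
Reciprocity: 11 ≡ 3 and 253 ≡ 1 (mod 4), so (11/253) = +(253/11).
Reduce top mod 11: now compute (0/11).
Top reduces to 0: gcd > 1, so the symbol is 0.

0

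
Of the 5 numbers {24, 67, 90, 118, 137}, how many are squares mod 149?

3

(24/149) = +1 → QR.
(67/149) = +1 → QR.
(90/149) = -1 → non-residue.
(118/149) = +1 → QR.
(137/149) = -1 → non-residue.
Total quadratic residues among the 5: 3.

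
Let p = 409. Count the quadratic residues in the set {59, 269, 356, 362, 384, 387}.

(59/409) = -1 → non-residue.
(269/409) = -1 → non-residue.
(356/409) = +1 → QR.
(362/409) = -1 → non-residue.
(384/409) = +1 → QR.
(387/409) = -1 → non-residue.
Total quadratic residues among the 6: 2.

2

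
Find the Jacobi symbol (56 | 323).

1

Pull out 2^3: since 323 ≡ 3 (mod 8), (2/323) = -1, so (2/323)^3 = -1.
Reciprocity: 7 ≡ 3 and 323 ≡ 3 (mod 4), so (7/323) = −(323/7).
Reduce top mod 7: now compute (1/7).
Reached (1/7) = 1. Collecting the sign flips along the way, the symbol is +1.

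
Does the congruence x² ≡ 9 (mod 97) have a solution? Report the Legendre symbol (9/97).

1

Reciprocity: 9 ≡ 1 and 97 ≡ 1 (mod 4), so (9/97) = +(97/9).
Reduce top mod 9: now compute (7/9).
Reciprocity: 7 ≡ 3 and 9 ≡ 1 (mod 4), so (7/9) = +(9/7).
Reduce top mod 7: now compute (2/7).
Pull out 2: since 7 ≡ 7 (mod 8), (2/7) = +1.
Reached (1/7) = 1. Collecting the sign flips along the way, the symbol is +1.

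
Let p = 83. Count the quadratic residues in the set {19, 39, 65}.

1

(19/83) = -1 → non-residue.
(39/83) = -1 → non-residue.
(65/83) = +1 → QR.
Total quadratic residues among the 3: 1.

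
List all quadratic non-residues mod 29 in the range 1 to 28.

2, 3, 8, 10, 11, 12, 14, 15, 17, 18, 19, 21, 26, 27

Square k = 1,…,14 (k and 29−k give the same square):
1²=1, 2²=4, 3²=9, 4²=16, 5²=25, 6²≡7, 7²≡20, 8²≡6, 9²≡23, 10²≡13, 11²≡5, 12²≡28, 13²≡24, 14²≡22 (mod 29).
The residues are {1, 4, 5, 6, 7, 9, 13, 16, 20, 22, 23, 24, 25, 28}; the non-residues are the remaining 14 nonzero classes.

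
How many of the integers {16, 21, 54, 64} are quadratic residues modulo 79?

(16/79) = +1 → QR.
(21/79) = +1 → QR.
(54/79) = -1 → non-residue.
(64/79) = +1 → QR.
Total quadratic residues among the 4: 3.

3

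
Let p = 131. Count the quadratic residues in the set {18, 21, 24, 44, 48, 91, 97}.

4

(18/131) = -1 → non-residue.
(21/131) = +1 → QR.
(24/131) = -1 → non-residue.
(44/131) = +1 → QR.
(48/131) = +1 → QR.
(91/131) = +1 → QR.
(97/131) = -1 → non-residue.
Total quadratic residues among the 7: 4.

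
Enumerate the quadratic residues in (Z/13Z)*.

Square k = 1,…,6 (k and 13−k give the same square):
1²=1, 2²=4, 3²=9, 4²≡3, 5²≡12, 6²≡10 (mod 13).
So the quadratic residues mod 13 are {1, 3, 4, 9, 10, 12}.

1 3 4 9 10 12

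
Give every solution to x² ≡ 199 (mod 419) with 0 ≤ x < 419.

Since 419 ≡ 3 (mod 4), a square root of 199 is 199^((419+1)/4) = 199^105 mod 419.
Repeated squaring: 199^2≡215, 199^4≡135, 199^8≡208, 199^16≡107, 199^32≡136, 199^64≡60 (mod 419).
199^105 = 199^(64+32+8+1) ≡ 306 (mod 419).
Check: 306² = 93636 ≡ 199 (mod 419). The two roots are 113 and 306.

113, 306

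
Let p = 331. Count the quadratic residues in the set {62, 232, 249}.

1

(62/331) = -1 → non-residue.
(232/331) = +1 → QR.
(249/331) = -1 → non-residue.
Total quadratic residues among the 3: 1.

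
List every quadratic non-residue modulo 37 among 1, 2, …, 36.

2, 5, 6, 8, 13, 14, 15, 17, 18, 19, 20, 22, 23, 24, 29, 31, 32, 35

Square k = 1,…,18 (k and 37−k give the same square):
1²=1, 2²=4, 3²=9, 4²=16, 5²=25, 6²=36, 7²≡12, 8²≡27, 9²≡7, 10²≡26, 11²≡10, 12²≡33, 13²≡21, 14²≡11, 15²≡3, 16²≡34, 17²≡30, 18²≡28 (mod 37).
The residues are {1, 3, 4, 7, 9, 10, 11, 12, 16, 21, 25, 26, 27, 28, 30, 33, 34, 36}; the non-residues are the remaining 18 nonzero classes.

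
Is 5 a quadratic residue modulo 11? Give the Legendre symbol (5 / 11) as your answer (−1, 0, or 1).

1

Reciprocity: 5 ≡ 1 and 11 ≡ 3 (mod 4), so (5/11) = +(11/5).
Reduce top mod 5: now compute (1/5).
Reached (1/5) = 1. Collecting the sign flips along the way, the symbol is +1.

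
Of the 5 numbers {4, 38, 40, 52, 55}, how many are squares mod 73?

(4/73) = +1 → QR.
(38/73) = +1 → QR.
(40/73) = -1 → non-residue.
(52/73) = -1 → non-residue.
(55/73) = +1 → QR.
Total quadratic residues among the 5: 3.

3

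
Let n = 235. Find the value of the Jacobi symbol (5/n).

Reciprocity: 5 ≡ 1 and 235 ≡ 3 (mod 4), so (5/235) = +(235/5).
Reduce top mod 5: now compute (0/5).
Top reduces to 0: gcd > 1, so the symbol is 0.

0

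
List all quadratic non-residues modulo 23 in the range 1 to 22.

Square k = 1,…,11 (k and 23−k give the same square):
1²=1, 2²=4, 3²=9, 4²=16, 5²≡2, 6²≡13, 7²≡3, 8²≡18, 9²≡12, 10²≡8, 11²≡6 (mod 23).
The residues are {1, 2, 3, 4, 6, 8, 9, 12, 13, 16, 18}; the non-residues are the remaining 11 nonzero classes.

5,7,10,11,14,15,17,19,20,21,22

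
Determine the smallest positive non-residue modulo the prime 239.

(2/239) = +1, so 2 is a residue.
(3/239) = +1, so 3 is a residue.
(4/239) = +1, so 4 is a residue.
(5/239) = +1, so 5 is a residue.
(6/239) = +1, so 6 is a residue.
(7/239) = −1, so 7 is the smallest positive non-residue mod 239.

7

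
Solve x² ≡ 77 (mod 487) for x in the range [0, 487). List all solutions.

Since 487 ≡ 3 (mod 4), a square root of 77 is 77^((487+1)/4) = 77^122 mod 487.
Repeated squaring: 77^2≡85, 77^4≡407, 77^8≡69, 77^16≡378, 77^32≡193, 77^64≡237 (mod 487).
77^122 = 77^(64+32+16+8+2) ≡ 442 (mod 487).
Check: 442² = 195364 ≡ 77 (mod 487). The two roots are 45 and 442.

45, 442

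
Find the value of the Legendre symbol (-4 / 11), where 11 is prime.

-1

First reduce: -4 ≡ 7 (mod 11).
Reciprocity: 7 ≡ 3 and 11 ≡ 3 (mod 4), so (7/11) = −(11/7).
Reduce top mod 7: now compute (4/7).
Pull out 2^2: since 7 ≡ 7 (mod 8), (2/7) = +1, so (2/7)^2 = +1.
Reached (1/7) = 1. Collecting the sign flips along the way, the symbol is -1.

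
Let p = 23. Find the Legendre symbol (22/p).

Pull out 2: since 23 ≡ 7 (mod 8), (2/23) = +1.
Reciprocity: 11 ≡ 3 and 23 ≡ 3 (mod 4), so (11/23) = −(23/11).
Reduce top mod 11: now compute (1/11).
Reached (1/11) = 1. Collecting the sign flips along the way, the symbol is -1.

-1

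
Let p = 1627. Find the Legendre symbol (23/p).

Reciprocity: 23 ≡ 3 and 1627 ≡ 3 (mod 4), so (23/1627) = −(1627/23).
Reduce top mod 23: now compute (17/23).
Reciprocity: 17 ≡ 1 and 23 ≡ 3 (mod 4), so (17/23) = +(23/17).
Reduce top mod 17: now compute (6/17).
Pull out 2: since 17 ≡ 1 (mod 8), (2/17) = +1.
Reciprocity: 3 ≡ 3 and 17 ≡ 1 (mod 4), so (3/17) = +(17/3).
Reduce top mod 3: now compute (2/3).
Pull out 2: since 3 ≡ 3 (mod 8), (2/3) = -1.
Reached (1/3) = 1. Collecting the sign flips along the way, the symbol is +1.

1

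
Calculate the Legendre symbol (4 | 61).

Pull out 2^2: since 61 ≡ 5 (mod 8), (2/61) = -1, so (2/61)^2 = +1.
Reached (1/61) = 1. Collecting the sign flips along the way, the symbol is +1.

1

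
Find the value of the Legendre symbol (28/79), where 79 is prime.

-1

Euler's criterion: (28/79) ≡ 28^39 (mod 79).
28^2 ≡ 73 (mod 79)
28^4 ≡ 36 (mod 79)
28^8 ≡ 32 (mod 79)
28^16 ≡ 76 (mod 79)
28^32 ≡ 9 (mod 79)
28^39 = 28^(32+4+2+1) ≡ 78 (mod 79).
Result is 78 ≡ −1, so (28/79) = −1.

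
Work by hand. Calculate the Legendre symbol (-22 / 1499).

-1

First reduce: -22 ≡ 1477 (mod 1499).
Reciprocity: 1477 ≡ 1 and 1499 ≡ 3 (mod 4), so (1477/1499) = +(1499/1477).
Reduce top mod 1477: now compute (22/1477).
Pull out 2: since 1477 ≡ 5 (mod 8), (2/1477) = -1.
Reciprocity: 11 ≡ 3 and 1477 ≡ 1 (mod 4), so (11/1477) = +(1477/11).
Reduce top mod 11: now compute (3/11).
Reciprocity: 3 ≡ 3 and 11 ≡ 3 (mod 4), so (3/11) = −(11/3).
Reduce top mod 3: now compute (2/3).
Pull out 2: since 3 ≡ 3 (mod 8), (2/3) = -1.
Reached (1/3) = 1. Collecting the sign flips along the way, the symbol is -1.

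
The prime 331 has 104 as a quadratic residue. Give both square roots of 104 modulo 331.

82, 249

Since 331 ≡ 3 (mod 4), a square root of 104 is 104^((331+1)/4) = 104^83 mod 331.
Repeated squaring: 104^2≡224, 104^4≡195, 104^8≡291, 104^16≡276, 104^32≡46, 104^64≡130 (mod 331).
104^83 = 104^(64+16+2+1) ≡ 82 (mod 331).
Check: 82² = 6724 ≡ 104 (mod 331). The two roots are 82 and 249.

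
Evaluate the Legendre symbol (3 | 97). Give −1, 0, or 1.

Reciprocity: 3 ≡ 3 and 97 ≡ 1 (mod 4), so (3/97) = +(97/3).
Reduce top mod 3: now compute (1/3).
Reached (1/3) = 1. Collecting the sign flips along the way, the symbol is +1.

1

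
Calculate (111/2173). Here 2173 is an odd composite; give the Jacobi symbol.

1

Reciprocity: 111 ≡ 3 and 2173 ≡ 1 (mod 4), so (111/2173) = +(2173/111).
Reduce top mod 111: now compute (64/111).
Pull out 2^6: since 111 ≡ 7 (mod 8), (2/111) = +1, so (2/111)^6 = +1.
Reached (1/111) = 1. Collecting the sign flips along the way, the symbol is +1.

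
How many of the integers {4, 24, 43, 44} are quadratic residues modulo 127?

(4/127) = +1 → QR.
(24/127) = -1 → non-residue.
(43/127) = -1 → non-residue.
(44/127) = +1 → QR.
Total quadratic residues among the 4: 2.

2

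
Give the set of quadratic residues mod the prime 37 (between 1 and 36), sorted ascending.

1 3 4 7 9 10 11 12 16 21 25 26 27 28 30 33 34 36

Square k = 1,…,18 (k and 37−k give the same square):
1²=1, 2²=4, 3²=9, 4²=16, 5²=25, 6²=36, 7²≡12, 8²≡27, 9²≡7, 10²≡26, 11²≡10, 12²≡33, 13²≡21, 14²≡11, 15²≡3, 16²≡34, 17²≡30, 18²≡28 (mod 37).
So the quadratic residues mod 37 are {1, 3, 4, 7, 9, 10, 11, 12, 16, 21, 25, 26, 27, 28, 30, 33, 34, 36}.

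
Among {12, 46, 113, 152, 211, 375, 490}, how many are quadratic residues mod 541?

(12/541) = +1 → QR.
(46/541) = -1 → non-residue.
(113/541) = -1 → non-residue.
(152/541) = -1 → non-residue.
(211/541) = +1 → QR.
(375/541) = +1 → QR.
(490/541) = -1 → non-residue.
Total quadratic residues among the 7: 3.

3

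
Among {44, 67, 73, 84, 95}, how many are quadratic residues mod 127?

(44/127) = +1 → QR.
(67/127) = -1 → non-residue.
(73/127) = +1 → QR.
(84/127) = +1 → QR.
(95/127) = -1 → non-residue.
Total quadratic residues among the 5: 3.

3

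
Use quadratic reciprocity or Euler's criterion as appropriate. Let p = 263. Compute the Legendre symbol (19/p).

Reciprocity: 19 ≡ 3 and 263 ≡ 3 (mod 4), so (19/263) = −(263/19).
Reduce top mod 19: now compute (16/19).
Pull out 2^4: since 19 ≡ 3 (mod 8), (2/19) = -1, so (2/19)^4 = +1.
Reached (1/19) = 1. Collecting the sign flips along the way, the symbol is -1.

-1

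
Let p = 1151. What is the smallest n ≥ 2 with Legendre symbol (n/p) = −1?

(2/1151) = +1, so 2 is a residue.
(3/1151) = +1, so 3 is a residue.
(4/1151) = +1, so 4 is a residue.
(5/1151) = +1, so 5 is a residue.
(6/1151) = +1, so 6 is a residue.
(7/1151) = +1, so 7 is a residue.
(8/1151) = +1, so 8 is a residue.
(9/1151) = +1, so 9 is a residue.
(10/1151) = +1, so 10 is a residue.
(11/1151) = +1, so 11 is a residue.
(12/1151) = +1, so 12 is a residue.
(13/1151) = −1, so 13 is the smallest positive non-residue mod 1151.

13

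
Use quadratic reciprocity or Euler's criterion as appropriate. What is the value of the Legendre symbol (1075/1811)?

1

Reciprocity: 1075 ≡ 3 and 1811 ≡ 3 (mod 4), so (1075/1811) = −(1811/1075).
Reduce top mod 1075: now compute (736/1075).
Pull out 2^5: since 1075 ≡ 3 (mod 8), (2/1075) = -1, so (2/1075)^5 = -1.
Reciprocity: 23 ≡ 3 and 1075 ≡ 3 (mod 4), so (23/1075) = −(1075/23).
Reduce top mod 23: now compute (17/23).
Reciprocity: 17 ≡ 1 and 23 ≡ 3 (mod 4), so (17/23) = +(23/17).
Reduce top mod 17: now compute (6/17).
Pull out 2: since 17 ≡ 1 (mod 8), (2/17) = +1.
Reciprocity: 3 ≡ 3 and 17 ≡ 1 (mod 4), so (3/17) = +(17/3).
Reduce top mod 3: now compute (2/3).
Pull out 2: since 3 ≡ 3 (mod 8), (2/3) = -1.
Reached (1/3) = 1. Collecting the sign flips along the way, the symbol is +1.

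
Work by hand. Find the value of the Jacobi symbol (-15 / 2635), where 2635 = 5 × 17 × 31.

0

First reduce: -15 ≡ 2620 (mod 2635).
Pull out 2^2: since 2635 ≡ 3 (mod 8), (2/2635) = -1, so (2/2635)^2 = +1.
Reciprocity: 655 ≡ 3 and 2635 ≡ 3 (mod 4), so (655/2635) = −(2635/655).
Reduce top mod 655: now compute (15/655).
Reciprocity: 15 ≡ 3 and 655 ≡ 3 (mod 4), so (15/655) = −(655/15).
Reduce top mod 15: now compute (10/15).
Pull out 2: since 15 ≡ 7 (mod 8), (2/15) = +1.
Reciprocity: 5 ≡ 1 and 15 ≡ 3 (mod 4), so (5/15) = +(15/5).
Reduce top mod 5: now compute (0/5).
Top reduces to 0: gcd > 1, so the symbol is 0.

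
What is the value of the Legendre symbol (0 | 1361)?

Top reduces to 0: gcd > 1, so the symbol is 0.

0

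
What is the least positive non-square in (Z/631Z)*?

3

(2/631) = +1, so 2 is a residue.
(3/631) = −1, so 3 is the smallest positive non-residue mod 631.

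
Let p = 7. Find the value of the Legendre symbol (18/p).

Euler's criterion: (18/7) ≡ 4^3 (mod 7).
4^2 ≡ 2 (mod 7)
4^3 = 4^(2+1) ≡ 1 (mod 7).
Result is 1, so (18/7) = 1.

1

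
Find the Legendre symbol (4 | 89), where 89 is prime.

1

Euler's criterion: (4/89) ≡ 4^44 (mod 89).
4^2 ≡ 16 (mod 89)
4^4 ≡ 78 (mod 89)
4^8 ≡ 32 (mod 89)
4^16 ≡ 45 (mod 89)
4^32 ≡ 67 (mod 89)
4^44 = 4^(32+8+4) ≡ 1 (mod 89).
Result is 1, so (4/89) = 1.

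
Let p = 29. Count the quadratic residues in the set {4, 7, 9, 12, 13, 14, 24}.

5

(4/29) = +1 → QR.
(7/29) = +1 → QR.
(9/29) = +1 → QR.
(12/29) = -1 → non-residue.
(13/29) = +1 → QR.
(14/29) = -1 → non-residue.
(24/29) = +1 → QR.
Total quadratic residues among the 7: 5.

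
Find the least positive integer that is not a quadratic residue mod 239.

(2/239) = +1, so 2 is a residue.
(3/239) = +1, so 3 is a residue.
(4/239) = +1, so 4 is a residue.
(5/239) = +1, so 5 is a residue.
(6/239) = +1, so 6 is a residue.
(7/239) = −1, so 7 is the smallest positive non-residue mod 239.

7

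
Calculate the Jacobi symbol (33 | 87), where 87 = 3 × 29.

Reciprocity: 33 ≡ 1 and 87 ≡ 3 (mod 4), so (33/87) = +(87/33).
Reduce top mod 33: now compute (21/33).
Reciprocity: 21 ≡ 1 and 33 ≡ 1 (mod 4), so (21/33) = +(33/21).
Reduce top mod 21: now compute (12/21).
Pull out 2^2: since 21 ≡ 5 (mod 8), (2/21) = -1, so (2/21)^2 = +1.
Reciprocity: 3 ≡ 3 and 21 ≡ 1 (mod 4), so (3/21) = +(21/3).
Reduce top mod 3: now compute (0/3).
Top reduces to 0: gcd > 1, so the symbol is 0.

0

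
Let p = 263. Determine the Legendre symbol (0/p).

0

Top reduces to 0: gcd > 1, so the symbol is 0.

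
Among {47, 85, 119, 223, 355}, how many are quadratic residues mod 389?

3

(47/389) = -1 → non-residue.
(85/389) = +1 → QR.
(119/389) = +1 → QR.
(223/389) = +1 → QR.
(355/389) = -1 → non-residue.
Total quadratic residues among the 5: 3.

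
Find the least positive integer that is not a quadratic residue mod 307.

2

(2/307) = −1, so 2 is the smallest positive non-residue mod 307.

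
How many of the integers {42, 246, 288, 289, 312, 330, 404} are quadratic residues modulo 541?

(42/541) = -1 → non-residue.
(246/541) = -1 → non-residue.
(288/541) = -1 → non-residue.
(289/541) = +1 → QR.
(312/541) = +1 → QR.
(330/541) = +1 → QR.
(404/541) = +1 → QR.
Total quadratic residues among the 7: 4.

4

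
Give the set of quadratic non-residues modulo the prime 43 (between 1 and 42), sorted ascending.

Square k = 1,…,21 (k and 43−k give the same square):
1²=1, 2²=4, 3²=9, 4²=16, 5²=25, 6²=36, 7²≡6, 8²≡21, 9²≡38, 10²≡14, 11²≡35, 12²≡15, 13²≡40, 14²≡24, 15²≡10, 16²≡41, 17²≡31, 18²≡23, 19²≡17, 20²≡13, 21²≡11 (mod 43).
The residues are {1, 4, 6, 9, 10, 11, 13, 14, 15, 16, 17, 21, 23, 24, 25, 31, 35, 36, 38, 40, 41}; the non-residues are the remaining 21 nonzero classes.

2 3 5 7 8 12 18 19 20 22 26 27 28 29 30 32 33 34 37 39 42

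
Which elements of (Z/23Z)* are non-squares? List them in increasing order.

Square k = 1,…,11 (k and 23−k give the same square):
1²=1, 2²=4, 3²=9, 4²=16, 5²≡2, 6²≡13, 7²≡3, 8²≡18, 9²≡12, 10²≡8, 11²≡6 (mod 23).
The residues are {1, 2, 3, 4, 6, 8, 9, 12, 13, 16, 18}; the non-residues are the remaining 11 nonzero classes.

5,7,10,11,14,15,17,19,20,21,22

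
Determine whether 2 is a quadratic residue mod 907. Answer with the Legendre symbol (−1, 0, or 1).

-1

Euler's criterion: (2/907) ≡ 2^453 (mod 907).
2^2 ≡ 4 (mod 907)
2^4 ≡ 16 (mod 907)
2^8 ≡ 256 (mod 907)
2^16 ≡ 232 (mod 907)
2^32 ≡ 311 (mod 907)
2^64 ≡ 579 (mod 907)
2^128 ≡ 558 (mod 907)
2^256 ≡ 263 (mod 907)
2^453 = 2^(256+128+64+4+1) ≡ 906 (mod 907).
Result is 906 ≡ −1, so (2/907) = −1.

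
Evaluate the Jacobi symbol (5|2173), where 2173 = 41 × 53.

Reciprocity: 5 ≡ 1 and 2173 ≡ 1 (mod 4), so (5/2173) = +(2173/5).
Reduce top mod 5: now compute (3/5).
Reciprocity: 3 ≡ 3 and 5 ≡ 1 (mod 4), so (3/5) = +(5/3).
Reduce top mod 3: now compute (2/3).
Pull out 2: since 3 ≡ 3 (mod 8), (2/3) = -1.
Reached (1/3) = 1. Collecting the sign flips along the way, the symbol is -1.

-1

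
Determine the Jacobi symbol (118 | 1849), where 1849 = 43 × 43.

1

Pull out 2: since 1849 ≡ 1 (mod 8), (2/1849) = +1.
Reciprocity: 59 ≡ 3 and 1849 ≡ 1 (mod 4), so (59/1849) = +(1849/59).
Reduce top mod 59: now compute (20/59).
Pull out 2^2: since 59 ≡ 3 (mod 8), (2/59) = -1, so (2/59)^2 = +1.
Reciprocity: 5 ≡ 1 and 59 ≡ 3 (mod 4), so (5/59) = +(59/5).
Reduce top mod 5: now compute (4/5).
Pull out 2^2: since 5 ≡ 5 (mod 8), (2/5) = -1, so (2/5)^2 = +1.
Reached (1/5) = 1. Collecting the sign flips along the way, the symbol is +1.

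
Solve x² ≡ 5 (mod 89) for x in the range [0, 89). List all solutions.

89 ≡ 1 (mod 4), so we find a root by search.
Trying successive values, 19² = 361 ≡ 5 (mod 89). The other root is 89 − 19 = 70.

19, 70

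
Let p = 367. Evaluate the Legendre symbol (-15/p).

-1

Euler's criterion: (-15/367) ≡ 352^183 (mod 367).
352^2 ≡ 225 (mod 367)
352^4 ≡ 346 (mod 367)
352^8 ≡ 74 (mod 367)
352^16 ≡ 338 (mod 367)
352^32 ≡ 107 (mod 367)
352^64 ≡ 72 (mod 367)
352^128 ≡ 46 (mod 367)
352^183 = 352^(128+32+16+4+2+1) ≡ 366 (mod 367).
Result is 366 ≡ −1, so (-15/367) = −1.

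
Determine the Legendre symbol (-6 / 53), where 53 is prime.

Euler's criterion: (-6/53) ≡ 47^26 (mod 53).
47^2 ≡ 36 (mod 53)
47^4 ≡ 24 (mod 53)
47^8 ≡ 46 (mod 53)
47^16 ≡ 49 (mod 53)
47^26 = 47^(16+8+2) ≡ 1 (mod 53).
Result is 1, so (-6/53) = 1.

1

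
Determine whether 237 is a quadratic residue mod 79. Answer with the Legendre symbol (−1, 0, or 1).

0

First reduce: 237 ≡ 0 (mod 79).
Top reduces to 0: gcd > 1, so the symbol is 0.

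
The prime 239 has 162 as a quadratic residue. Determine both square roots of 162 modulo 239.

65, 174

Since 239 ≡ 3 (mod 4), a square root of 162 is 162^((239+1)/4) = 162^60 mod 239.
Repeated squaring: 162^2≡193, 162^4≡204, 162^8≡30, 162^16≡183, 162^32≡29 (mod 239).
162^60 = 162^(32+16+8+4) ≡ 174 (mod 239).
Check: 174² = 30276 ≡ 162 (mod 239). The two roots are 65 and 174.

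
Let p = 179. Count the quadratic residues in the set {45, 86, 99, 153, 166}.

2

(45/179) = +1 → QR.
(86/179) = -1 → non-residue.
(99/179) = -1 → non-residue.
(153/179) = +1 → QR.
(166/179) = -1 → non-residue.
Total quadratic residues among the 5: 2.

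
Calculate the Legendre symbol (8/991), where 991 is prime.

Pull out 2^3: since 991 ≡ 7 (mod 8), (2/991) = +1, so (2/991)^3 = +1.
Reached (1/991) = 1. Collecting the sign flips along the way, the symbol is +1.

1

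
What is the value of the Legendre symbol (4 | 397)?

Pull out 2^2: since 397 ≡ 5 (mod 8), (2/397) = -1, so (2/397)^2 = +1.
Reached (1/397) = 1. Collecting the sign flips along the way, the symbol is +1.

1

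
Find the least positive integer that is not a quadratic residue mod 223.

3

(2/223) = +1, so 2 is a residue.
(3/223) = −1, so 3 is the smallest positive non-residue mod 223.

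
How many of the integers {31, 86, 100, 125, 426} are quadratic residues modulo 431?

(31/431) = -1 → non-residue.
(86/431) = -1 → non-residue.
(100/431) = +1 → QR.
(125/431) = +1 → QR.
(426/431) = -1 → non-residue.
Total quadratic residues among the 5: 2.

2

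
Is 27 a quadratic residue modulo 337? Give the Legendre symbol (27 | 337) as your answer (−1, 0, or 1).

1

Euler's criterion: (27/337) ≡ 27^168 (mod 337).
27^2 ≡ 55 (mod 337)
27^4 ≡ 329 (mod 337)
27^8 ≡ 64 (mod 337)
27^16 ≡ 52 (mod 337)
27^32 ≡ 8 (mod 337)
27^64 ≡ 64 (mod 337)
27^128 ≡ 52 (mod 337)
27^168 = 27^(128+32+8) ≡ 1 (mod 337).
Result is 1, so (27/337) = 1.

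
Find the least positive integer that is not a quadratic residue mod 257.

3

(2/257) = +1, so 2 is a residue.
(3/257) = −1, so 3 is the smallest positive non-residue mod 257.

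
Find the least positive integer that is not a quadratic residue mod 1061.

(2/1061) = −1, so 2 is the smallest positive non-residue mod 1061.

2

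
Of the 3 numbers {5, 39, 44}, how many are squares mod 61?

(5/61) = +1 → QR.
(39/61) = +1 → QR.
(44/61) = -1 → non-residue.
Total quadratic residues among the 3: 2.

2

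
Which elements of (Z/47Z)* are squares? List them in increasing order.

1 2 3 4 6 7 8 9 12 14 16 17 18 21 24 25 27 28 32 34 36 37 42

Square k = 1,…,23 (k and 47−k give the same square):
1²=1, 2²=4, 3²=9, 4²=16, 5²=25, 6²=36, 7²≡2, 8²≡17, 9²≡34, 10²≡6, 11²≡27, 12²≡3, 13²≡28, 14²≡8, 15²≡37, 16²≡21, 17²≡7, 18²≡42, 19²≡32, 20²≡24, 21²≡18, 22²≡14, 23²≡12 (mod 47).
So the quadratic residues mod 47 are {1, 2, 3, 4, 6, 7, 8, 9, 12, 14, 16, 17, 18, 21, 24, 25, 27, 28, 32, 34, 36, 37, 42}.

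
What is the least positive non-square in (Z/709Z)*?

2

(2/709) = −1, so 2 is the smallest positive non-residue mod 709.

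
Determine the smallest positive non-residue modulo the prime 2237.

(2/2237) = −1, so 2 is the smallest positive non-residue mod 2237.

2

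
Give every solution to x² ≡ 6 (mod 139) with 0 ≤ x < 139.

59, 80

Since 139 ≡ 3 (mod 4), a square root of 6 is 6^((139+1)/4) = 6^35 mod 139.
Repeated squaring: 6^2≡36, 6^4≡45, 6^8≡79, 6^16≡125, 6^32≡57 (mod 139).
6^35 = 6^(32+2+1) ≡ 80 (mod 139).
Check: 80² = 6400 ≡ 6 (mod 139). The two roots are 59 and 80.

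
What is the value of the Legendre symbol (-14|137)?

Euler's criterion: (-14/137) ≡ 123^68 (mod 137).
123^2 ≡ 59 (mod 137)
123^4 ≡ 56 (mod 137)
123^8 ≡ 122 (mod 137)
123^16 ≡ 88 (mod 137)
123^32 ≡ 72 (mod 137)
123^64 ≡ 115 (mod 137)
123^68 = 123^(64+4) ≡ 1 (mod 137).
Result is 1, so (-14/137) = 1.

1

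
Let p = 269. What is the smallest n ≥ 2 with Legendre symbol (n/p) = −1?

2

(2/269) = −1, so 2 is the smallest positive non-residue mod 269.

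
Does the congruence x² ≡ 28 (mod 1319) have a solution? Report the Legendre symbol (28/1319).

Pull out 2^2: since 1319 ≡ 7 (mod 8), (2/1319) = +1, so (2/1319)^2 = +1.
Reciprocity: 7 ≡ 3 and 1319 ≡ 3 (mod 4), so (7/1319) = −(1319/7).
Reduce top mod 7: now compute (3/7).
Reciprocity: 3 ≡ 3 and 7 ≡ 3 (mod 4), so (3/7) = −(7/3).
Reduce top mod 3: now compute (1/3).
Reached (1/3) = 1. Collecting the sign flips along the way, the symbol is +1.

1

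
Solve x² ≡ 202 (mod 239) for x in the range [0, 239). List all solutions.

Since 239 ≡ 3 (mod 4), a square root of 202 is 202^((239+1)/4) = 202^60 mod 239.
Repeated squaring: 202^2≡174, 202^4≡162, 202^8≡193, 202^16≡204, 202^32≡30 (mod 239).
202^60 = 202^(32+16+8+4) ≡ 218 (mod 239).
Check: 218² = 47524 ≡ 202 (mod 239). The two roots are 21 and 218.

21, 218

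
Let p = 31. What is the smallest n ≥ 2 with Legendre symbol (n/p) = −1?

(2/31) = +1, so 2 is a residue.
(3/31) = −1, so 3 is the smallest positive non-residue mod 31.

3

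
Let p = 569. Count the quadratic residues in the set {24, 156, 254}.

(24/569) = -1 → non-residue.
(156/569) = -1 → non-residue.
(254/569) = +1 → QR.
Total quadratic residues among the 3: 1.

1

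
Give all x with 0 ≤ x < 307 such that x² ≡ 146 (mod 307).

Since 307 ≡ 3 (mod 4), a square root of 146 is 146^((307+1)/4) = 146^77 mod 307.
Repeated squaring: 146^2≡133, 146^4≡190, 146^8≡181, 146^16≡219, 146^32≡69, 146^64≡156 (mod 307).
146^77 = 146^(64+8+4+1) ≡ 41 (mod 307).
Check: 41² = 1681 ≡ 146 (mod 307). The two roots are 41 and 266.

41, 266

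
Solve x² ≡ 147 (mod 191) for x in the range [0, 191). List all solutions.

Since 191 ≡ 3 (mod 4), a square root of 147 is 147^((191+1)/4) = 147^48 mod 191.
Repeated squaring: 147^2≡26, 147^4≡103, 147^8≡104, 147^16≡120, 147^32≡75 (mod 191).
147^48 = 147^(32+16) ≡ 23 (mod 191).
Check: 23² = 529 ≡ 147 (mod 191). The two roots are 23 and 168.

23, 168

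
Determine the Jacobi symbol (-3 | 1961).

First reduce: -3 ≡ 1958 (mod 1961).
Pull out 2: since 1961 ≡ 1 (mod 8), (2/1961) = +1.
Reciprocity: 979 ≡ 3 and 1961 ≡ 1 (mod 4), so (979/1961) = +(1961/979).
Reduce top mod 979: now compute (3/979).
Reciprocity: 3 ≡ 3 and 979 ≡ 3 (mod 4), so (3/979) = −(979/3).
Reduce top mod 3: now compute (1/3).
Reached (1/3) = 1. Collecting the sign flips along the way, the symbol is -1.

-1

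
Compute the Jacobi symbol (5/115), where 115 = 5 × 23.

0

Reciprocity: 5 ≡ 1 and 115 ≡ 3 (mod 4), so (5/115) = +(115/5).
Reduce top mod 5: now compute (0/5).
Top reduces to 0: gcd > 1, so the symbol is 0.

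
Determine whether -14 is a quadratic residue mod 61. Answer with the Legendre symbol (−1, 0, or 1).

1

First reduce: -14 ≡ 47 (mod 61).
Reciprocity: 47 ≡ 3 and 61 ≡ 1 (mod 4), so (47/61) = +(61/47).
Reduce top mod 47: now compute (14/47).
Pull out 2: since 47 ≡ 7 (mod 8), (2/47) = +1.
Reciprocity: 7 ≡ 3 and 47 ≡ 3 (mod 4), so (7/47) = −(47/7).
Reduce top mod 7: now compute (5/7).
Reciprocity: 5 ≡ 1 and 7 ≡ 3 (mod 4), so (5/7) = +(7/5).
Reduce top mod 5: now compute (2/5).
Pull out 2: since 5 ≡ 5 (mod 8), (2/5) = -1.
Reached (1/5) = 1. Collecting the sign flips along the way, the symbol is +1.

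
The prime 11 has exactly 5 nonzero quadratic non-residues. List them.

Square k = 1,…,5 (k and 11−k give the same square):
1²=1, 2²=4, 3²=9, 4²≡5, 5²≡3 (mod 11).
The residues are {1, 3, 4, 5, 9}; the non-residues are the remaining 5 nonzero classes.

2,6,7,8,10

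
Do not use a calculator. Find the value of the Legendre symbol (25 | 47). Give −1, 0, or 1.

Euler's criterion: (25/47) ≡ 25^23 (mod 47).
25^2 ≡ 14 (mod 47)
25^4 ≡ 8 (mod 47)
25^8 ≡ 17 (mod 47)
25^16 ≡ 7 (mod 47)
25^23 = 25^(16+4+2+1) ≡ 1 (mod 47).
Result is 1, so (25/47) = 1.

1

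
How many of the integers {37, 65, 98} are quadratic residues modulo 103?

1

(37/103) = -1 → non-residue.
(65/103) = -1 → non-residue.
(98/103) = +1 → QR.
Total quadratic residues among the 3: 1.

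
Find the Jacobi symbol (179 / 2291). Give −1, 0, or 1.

1

Reciprocity: 179 ≡ 3 and 2291 ≡ 3 (mod 4), so (179/2291) = −(2291/179).
Reduce top mod 179: now compute (143/179).
Reciprocity: 143 ≡ 3 and 179 ≡ 3 (mod 4), so (143/179) = −(179/143).
Reduce top mod 143: now compute (36/143).
Pull out 2^2: since 143 ≡ 7 (mod 8), (2/143) = +1, so (2/143)^2 = +1.
Reciprocity: 9 ≡ 1 and 143 ≡ 3 (mod 4), so (9/143) = +(143/9).
Reduce top mod 9: now compute (8/9).
Pull out 2^3: since 9 ≡ 1 (mod 8), (2/9) = +1, so (2/9)^3 = +1.
Reached (1/9) = 1. Collecting the sign flips along the way, the symbol is +1.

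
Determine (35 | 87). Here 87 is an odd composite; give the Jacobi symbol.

Reciprocity: 35 ≡ 3 and 87 ≡ 3 (mod 4), so (35/87) = −(87/35).
Reduce top mod 35: now compute (17/35).
Reciprocity: 17 ≡ 1 and 35 ≡ 3 (mod 4), so (17/35) = +(35/17).
Reduce top mod 17: now compute (1/17).
Reached (1/17) = 1. Collecting the sign flips along the way, the symbol is -1.

-1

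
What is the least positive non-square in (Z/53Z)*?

2

(2/53) = −1, so 2 is the smallest positive non-residue mod 53.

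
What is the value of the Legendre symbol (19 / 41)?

Euler's criterion: (19/41) ≡ 19^20 (mod 41).
19^2 ≡ 33 (mod 41)
19^4 ≡ 23 (mod 41)
19^8 ≡ 37 (mod 41)
19^16 ≡ 16 (mod 41)
19^20 = 19^(16+4) ≡ 40 (mod 41).
Result is 40 ≡ −1, so (19/41) = −1.

-1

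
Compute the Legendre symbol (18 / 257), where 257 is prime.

Pull out 2: since 257 ≡ 1 (mod 8), (2/257) = +1.
Reciprocity: 9 ≡ 1 and 257 ≡ 1 (mod 4), so (9/257) = +(257/9).
Reduce top mod 9: now compute (5/9).
Reciprocity: 5 ≡ 1 and 9 ≡ 1 (mod 4), so (5/9) = +(9/5).
Reduce top mod 5: now compute (4/5).
Pull out 2^2: since 5 ≡ 5 (mod 8), (2/5) = -1, so (2/5)^2 = +1.
Reached (1/5) = 1. Collecting the sign flips along the way, the symbol is +1.

1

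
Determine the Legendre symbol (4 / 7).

Pull out 2^2: since 7 ≡ 7 (mod 8), (2/7) = +1, so (2/7)^2 = +1.
Reached (1/7) = 1. Collecting the sign flips along the way, the symbol is +1.

1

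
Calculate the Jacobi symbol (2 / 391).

Pull out 2: since 391 ≡ 7 (mod 8), (2/391) = +1.
Reached (1/391) = 1. Collecting the sign flips along the way, the symbol is +1.

1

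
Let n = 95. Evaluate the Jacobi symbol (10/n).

Pull out 2: since 95 ≡ 7 (mod 8), (2/95) = +1.
Reciprocity: 5 ≡ 1 and 95 ≡ 3 (mod 4), so (5/95) = +(95/5).
Reduce top mod 5: now compute (0/5).
Top reduces to 0: gcd > 1, so the symbol is 0.

0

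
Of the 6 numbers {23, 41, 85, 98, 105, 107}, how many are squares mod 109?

1

(23/109) = -1 → non-residue.
(41/109) = -1 → non-residue.
(85/109) = -1 → non-residue.
(98/109) = -1 → non-residue.
(105/109) = +1 → QR.
(107/109) = -1 → non-residue.
Total quadratic residues among the 6: 1.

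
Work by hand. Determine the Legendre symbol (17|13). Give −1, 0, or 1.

First reduce: 17 ≡ 4 (mod 13).
Pull out 2^2: since 13 ≡ 5 (mod 8), (2/13) = -1, so (2/13)^2 = +1.
Reached (1/13) = 1. Collecting the sign flips along the way, the symbol is +1.

1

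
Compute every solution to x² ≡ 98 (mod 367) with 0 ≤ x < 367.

181, 186

Since 367 ≡ 3 (mod 4), a square root of 98 is 98^((367+1)/4) = 98^92 mod 367.
Repeated squaring: 98^2≡62, 98^4≡174, 98^8≡182, 98^16≡94, 98^32≡28, 98^64≡50 (mod 367).
98^92 = 98^(64+16+8+4) ≡ 181 (mod 367).
Check: 181² = 32761 ≡ 98 (mod 367). The two roots are 181 and 186.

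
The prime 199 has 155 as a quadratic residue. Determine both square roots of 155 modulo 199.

Since 199 ≡ 3 (mod 4), a square root of 155 is 155^((199+1)/4) = 155^50 mod 199.
Repeated squaring: 155^2≡145, 155^4≡130, 155^8≡184, 155^16≡26, 155^32≡79 (mod 199).
155^50 = 155^(32+16+2) ≡ 126 (mod 199).
Check: 126² = 15876 ≡ 155 (mod 199). The two roots are 73 and 126.

73, 126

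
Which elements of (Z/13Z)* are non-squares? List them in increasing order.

2,5,6,7,8,11

Square k = 1,…,6 (k and 13−k give the same square):
1²=1, 2²=4, 3²=9, 4²≡3, 5²≡12, 6²≡10 (mod 13).
The residues are {1, 3, 4, 9, 10, 12}; the non-residues are the remaining 6 nonzero classes.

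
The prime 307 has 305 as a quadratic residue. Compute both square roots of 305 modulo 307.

108, 199

Since 307 ≡ 3 (mod 4), a square root of 305 is 305^((307+1)/4) = 305^77 mod 307.
Repeated squaring: 305^2≡4, 305^4≡16, 305^8≡256, 305^16≡145, 305^32≡149, 305^64≡97 (mod 307).
305^77 = 305^(64+8+4+1) ≡ 199 (mod 307).
Check: 199² = 39601 ≡ 305 (mod 307). The two roots are 108 and 199.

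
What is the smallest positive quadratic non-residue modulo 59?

2

(2/59) = −1, so 2 is the smallest positive non-residue mod 59.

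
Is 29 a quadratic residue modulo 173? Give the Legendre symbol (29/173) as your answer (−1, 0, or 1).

1

Reciprocity: 29 ≡ 1 and 173 ≡ 1 (mod 4), so (29/173) = +(173/29).
Reduce top mod 29: now compute (28/29).
Pull out 2^2: since 29 ≡ 5 (mod 8), (2/29) = -1, so (2/29)^2 = +1.
Reciprocity: 7 ≡ 3 and 29 ≡ 1 (mod 4), so (7/29) = +(29/7).
Reduce top mod 7: now compute (1/7).
Reached (1/7) = 1. Collecting the sign flips along the way, the symbol is +1.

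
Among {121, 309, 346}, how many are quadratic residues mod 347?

1

(121/347) = +1 → QR.
(309/347) = -1 → non-residue.
(346/347) = -1 → non-residue.
Total quadratic residues among the 3: 1.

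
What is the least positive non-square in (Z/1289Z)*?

(2/1289) = +1, so 2 is a residue.
(3/1289) = −1, so 3 is the smallest positive non-residue mod 1289.

3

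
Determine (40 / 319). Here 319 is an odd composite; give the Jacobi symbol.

1

Pull out 2^3: since 319 ≡ 7 (mod 8), (2/319) = +1, so (2/319)^3 = +1.
Reciprocity: 5 ≡ 1 and 319 ≡ 3 (mod 4), so (5/319) = +(319/5).
Reduce top mod 5: now compute (4/5).
Pull out 2^2: since 5 ≡ 5 (mod 8), (2/5) = -1, so (2/5)^2 = +1.
Reached (1/5) = 1. Collecting the sign flips along the way, the symbol is +1.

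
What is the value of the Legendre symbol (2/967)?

Euler's criterion: (2/967) ≡ 2^483 (mod 967).
2^2 ≡ 4 (mod 967)
2^4 ≡ 16 (mod 967)
2^8 ≡ 256 (mod 967)
2^16 ≡ 747 (mod 967)
2^32 ≡ 50 (mod 967)
2^64 ≡ 566 (mod 967)
2^128 ≡ 279 (mod 967)
2^256 ≡ 481 (mod 967)
2^483 = 2^(256+128+64+32+2+1) ≡ 1 (mod 967).
Result is 1, so (2/967) = 1.

1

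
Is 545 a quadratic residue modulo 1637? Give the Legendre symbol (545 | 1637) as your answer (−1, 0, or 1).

1

Reciprocity: 545 ≡ 1 and 1637 ≡ 1 (mod 4), so (545/1637) = +(1637/545).
Reduce top mod 545: now compute (2/545).
Pull out 2: since 545 ≡ 1 (mod 8), (2/545) = +1.
Reached (1/545) = 1. Collecting the sign flips along the way, the symbol is +1.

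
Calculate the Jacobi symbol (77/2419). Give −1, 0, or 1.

Reciprocity: 77 ≡ 1 and 2419 ≡ 3 (mod 4), so (77/2419) = +(2419/77).
Reduce top mod 77: now compute (32/77).
Pull out 2^5: since 77 ≡ 5 (mod 8), (2/77) = -1, so (2/77)^5 = -1.
Reached (1/77) = 1. Collecting the sign flips along the way, the symbol is -1.

-1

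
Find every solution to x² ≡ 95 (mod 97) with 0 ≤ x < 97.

97 ≡ 1 (mod 4), so we find a root by search.
Trying successive values, 17² = 289 ≡ 95 (mod 97). The other root is 97 − 17 = 80.

17, 80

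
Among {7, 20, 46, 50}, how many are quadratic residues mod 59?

3

(7/59) = +1 → QR.
(20/59) = +1 → QR.
(46/59) = +1 → QR.
(50/59) = -1 → non-residue.
Total quadratic residues among the 4: 3.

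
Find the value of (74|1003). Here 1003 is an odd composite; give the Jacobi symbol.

Pull out 2: since 1003 ≡ 3 (mod 8), (2/1003) = -1.
Reciprocity: 37 ≡ 1 and 1003 ≡ 3 (mod 4), so (37/1003) = +(1003/37).
Reduce top mod 37: now compute (4/37).
Pull out 2^2: since 37 ≡ 5 (mod 8), (2/37) = -1, so (2/37)^2 = +1.
Reached (1/37) = 1. Collecting the sign flips along the way, the symbol is -1.

-1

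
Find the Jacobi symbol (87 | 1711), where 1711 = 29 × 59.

0

Reciprocity: 87 ≡ 3 and 1711 ≡ 3 (mod 4), so (87/1711) = −(1711/87).
Reduce top mod 87: now compute (58/87).
Pull out 2: since 87 ≡ 7 (mod 8), (2/87) = +1.
Reciprocity: 29 ≡ 1 and 87 ≡ 3 (mod 4), so (29/87) = +(87/29).
Reduce top mod 29: now compute (0/29).
Top reduces to 0: gcd > 1, so the symbol is 0.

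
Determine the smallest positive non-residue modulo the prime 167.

5

(2/167) = +1, so 2 is a residue.
(3/167) = +1, so 3 is a residue.
(4/167) = +1, so 4 is a residue.
(5/167) = −1, so 5 is the smallest positive non-residue mod 167.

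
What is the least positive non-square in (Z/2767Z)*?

3

(2/2767) = +1, so 2 is a residue.
(3/2767) = −1, so 3 is the smallest positive non-residue mod 2767.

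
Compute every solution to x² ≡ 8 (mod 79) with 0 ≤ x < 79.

18, 61

Since 79 ≡ 3 (mod 4), a square root of 8 is 8^((79+1)/4) = 8^20 mod 79.
Repeated squaring: 8^2≡64, 8^4≡67, 8^8≡65, 8^16≡38 (mod 79).
8^20 = 8^(16+4) ≡ 18 (mod 79).
Check: 18² = 324 ≡ 8 (mod 79). The two roots are 18 and 61.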